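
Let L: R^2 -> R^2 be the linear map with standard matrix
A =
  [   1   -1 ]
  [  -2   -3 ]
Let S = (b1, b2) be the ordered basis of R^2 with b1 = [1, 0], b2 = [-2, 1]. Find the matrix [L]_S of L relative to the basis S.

The j-th column of [L]_S is [L(bj)]_S.
L(b1) = A b1 = [1, -2] = -3b1 - 2b2, so column 1 is [-3, -2].
Repeating for b2 and assembling the columns gives [[-3, -1], [-2, 1]].

[[-3, -1], [-2, 1]]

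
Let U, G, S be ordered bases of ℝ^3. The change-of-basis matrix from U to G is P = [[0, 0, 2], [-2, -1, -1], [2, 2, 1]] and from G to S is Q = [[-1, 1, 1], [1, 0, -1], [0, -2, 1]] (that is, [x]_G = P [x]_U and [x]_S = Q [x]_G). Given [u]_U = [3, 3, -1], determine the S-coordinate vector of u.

First [u]_G = P [u]_U = [-2, -8, 11].
Then [u]_S = Q [u]_G = [5, -13, 27].

[5, -13, 27]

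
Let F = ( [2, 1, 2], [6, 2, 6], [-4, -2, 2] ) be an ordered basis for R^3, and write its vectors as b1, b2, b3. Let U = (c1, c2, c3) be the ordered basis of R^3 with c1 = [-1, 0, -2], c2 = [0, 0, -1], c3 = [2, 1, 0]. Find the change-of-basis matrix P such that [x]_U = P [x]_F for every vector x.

[[0, -2, 0], [-2, -2, -2], [1, 2, -2]]

Let M have columns bj and N have columns cj. Then for every x, N [x]_U = x = M [x]_F, so P = N^(-1) M.
Since det N = -1, N^(-1) has integer entries; multiplying gives P = [[0, -2, 0], [-2, -2, -2], [1, 2, -2]].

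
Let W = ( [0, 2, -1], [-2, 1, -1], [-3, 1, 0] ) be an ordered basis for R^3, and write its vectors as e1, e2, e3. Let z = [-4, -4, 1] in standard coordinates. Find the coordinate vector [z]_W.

Write z = c_1 e1 + ... + c_3 e3 and solve for the c_i.
Gaussian elimination on [M | z] yields c = (-3, 2, 0).
Check: -3e1 + 2e2 + 0·e3 = [-4, -4, 1].

[-3, 2, 0]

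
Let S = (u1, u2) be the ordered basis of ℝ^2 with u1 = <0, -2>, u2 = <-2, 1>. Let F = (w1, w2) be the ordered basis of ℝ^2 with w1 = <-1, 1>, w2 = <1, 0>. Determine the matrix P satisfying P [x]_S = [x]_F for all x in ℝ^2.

[[-2, 1], [-2, -1]]

Let M have columns uj and N have columns wj. Then for every x, N [x]_F = x = M [x]_S, so P = N^(-1) M.
Since det N = -1, N^(-1) has integer entries; multiplying gives P = [[-2, 1], [-2, -1]].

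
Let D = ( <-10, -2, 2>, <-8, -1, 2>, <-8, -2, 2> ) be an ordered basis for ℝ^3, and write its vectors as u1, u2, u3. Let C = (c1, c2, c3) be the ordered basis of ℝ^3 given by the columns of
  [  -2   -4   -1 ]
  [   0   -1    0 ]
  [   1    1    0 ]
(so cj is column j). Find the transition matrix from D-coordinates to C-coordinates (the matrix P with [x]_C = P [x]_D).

[[0, 1, 0], [2, 1, 2], [2, 2, 0]]

Let M have columns uj and N have columns cj. Then for every x, N [x]_C = x = M [x]_D, so P = N^(-1) M.
Since det N = -1, N^(-1) has integer entries; multiplying gives P = [[0, 1, 0], [2, 1, 2], [2, 2, 0]].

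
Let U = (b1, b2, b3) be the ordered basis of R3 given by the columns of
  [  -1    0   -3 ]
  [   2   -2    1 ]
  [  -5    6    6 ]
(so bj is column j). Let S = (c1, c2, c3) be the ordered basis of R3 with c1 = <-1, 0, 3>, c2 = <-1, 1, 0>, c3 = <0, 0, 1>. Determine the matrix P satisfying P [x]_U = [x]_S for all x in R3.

[[-1, 2, 2], [2, -2, 1], [-2, 0, 0]]

Take x = bj: its U-coordinates are the j-th standard unit vector, so P e_j — column j of P — equals [bj]_S.
b1 = -c1 + 2c2 - 2c3, giving column 1 = <-1, 2, -2>; repeating for each j gives P = [[-1, 2, 2], [2, -2, 1], [-2, 0, 0]].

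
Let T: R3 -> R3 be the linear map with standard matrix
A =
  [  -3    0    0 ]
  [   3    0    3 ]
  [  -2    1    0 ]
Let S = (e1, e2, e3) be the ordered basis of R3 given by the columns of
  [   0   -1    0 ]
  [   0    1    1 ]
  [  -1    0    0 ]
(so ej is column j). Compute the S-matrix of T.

The j-th column of [T]_S is [T(ej)]_S.
T(e1) = A e1 = (0, -3, 0) = 0·e1 + 0·e2 - 3e3, so column 1 is (0, 0, -3).
Repeating for e2, e3 and assembling the columns gives [[0, -3, -1], [0, -3, 0], [-3, 0, 0]].

[[0, -3, -1], [0, -3, 0], [-3, 0, 0]]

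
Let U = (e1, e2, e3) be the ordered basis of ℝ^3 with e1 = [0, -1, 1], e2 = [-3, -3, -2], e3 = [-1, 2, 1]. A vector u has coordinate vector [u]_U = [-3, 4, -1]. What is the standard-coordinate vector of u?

[-11, -11, -12]

By definition u = -3e1 + 4e2 - e3.
Summing componentwise gives [-11, -11, -12].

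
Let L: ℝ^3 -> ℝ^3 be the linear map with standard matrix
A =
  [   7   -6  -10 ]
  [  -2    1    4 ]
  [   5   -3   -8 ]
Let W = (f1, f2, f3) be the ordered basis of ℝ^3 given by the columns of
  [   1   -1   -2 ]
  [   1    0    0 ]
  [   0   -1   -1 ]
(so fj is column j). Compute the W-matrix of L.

Let P have columns f1, ..., f3. Then [L]_W = P^(-1) A P.
Here det P = 1, so P^(-1) is integer; computing A P first and then P^(-1)(A P) gives [[-1, -2, 0], [-2, -1, 0], [0, -2, 2]].

[[-1, -2, 0], [-2, -1, 0], [0, -2, 2]]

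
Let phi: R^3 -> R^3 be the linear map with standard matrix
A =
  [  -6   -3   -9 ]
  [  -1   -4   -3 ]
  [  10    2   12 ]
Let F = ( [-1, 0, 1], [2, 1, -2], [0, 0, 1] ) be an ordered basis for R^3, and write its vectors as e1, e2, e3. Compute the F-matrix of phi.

The j-th column of [phi]_F is [phi(ej)]_F.
phi(e1) = A e1 = [-3, -2, 2] = -e1 - 2e2 - e3, so column 1 is [-1, -2, -1].
Repeating for e2, e3 and assembling the columns gives [[-1, -3, 3], [-2, 0, -3], [-1, 1, 3]].

[[-1, -3, 3], [-2, 0, -3], [-1, 1, 3]]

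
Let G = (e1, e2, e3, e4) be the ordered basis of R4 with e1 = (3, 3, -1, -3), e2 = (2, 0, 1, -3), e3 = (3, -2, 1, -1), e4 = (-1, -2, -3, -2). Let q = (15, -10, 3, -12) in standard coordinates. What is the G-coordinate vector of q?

Write q = c_1 e1 + ... + c_4 e4 and solve for the c_i.
Row-reducing the augmented matrix [M | q] gives c = (0, 2, 4, 1).
Check: 0·e1 + 2e2 + 4e3 + e4 = (15, -10, 3, -12).

(0, 2, 4, 1)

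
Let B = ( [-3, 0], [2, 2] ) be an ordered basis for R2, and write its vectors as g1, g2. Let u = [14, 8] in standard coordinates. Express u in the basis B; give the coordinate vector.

[-2, 4]

We seek scalars with c_1 g1 + c_2 g2 = u; equivalently solve M c = u where the columns of M are g1, g2.
System: -3c_1 + 2c_2 = 14, 0c_1 + 2c_2 = 8; solving gives c_1 = -2, c_2 = 4.
Check: -2g1 + 4g2 = [14, 8].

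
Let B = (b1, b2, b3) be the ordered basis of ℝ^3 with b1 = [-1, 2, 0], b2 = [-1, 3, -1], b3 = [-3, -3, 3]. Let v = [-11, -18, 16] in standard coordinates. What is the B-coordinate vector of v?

Write v = c_1 b1 + ... + c_3 b3 and solve for the c_i.
Solving this 3x3 system gives c = (3, -4, 4).
Check: 3b1 - 4b2 + 4b3 = [-11, -18, 16].

[3, -4, 4]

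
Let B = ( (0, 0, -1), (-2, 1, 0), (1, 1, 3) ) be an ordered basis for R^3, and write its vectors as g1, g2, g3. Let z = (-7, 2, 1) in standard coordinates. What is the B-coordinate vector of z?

(-4, 3, -1)

We seek scalars with c_1 g1 + ... + c_3 g3 = z; equivalently solve M c = z where the columns of M are g1, ..., g3.
Solving this 3x3 system gives c = (-4, 3, -1).
Check: -4g1 + 3g2 - g3 = (-7, 2, 1).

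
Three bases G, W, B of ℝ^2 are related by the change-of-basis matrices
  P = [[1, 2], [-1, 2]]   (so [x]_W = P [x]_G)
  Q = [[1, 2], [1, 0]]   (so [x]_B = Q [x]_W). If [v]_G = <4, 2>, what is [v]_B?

<8, 8>

Composing the changes, [v]_B = Q P [v]_G.
Q P = [[-1, 6], [1, 2]]; applying this to <4, 2> gives <8, 8>.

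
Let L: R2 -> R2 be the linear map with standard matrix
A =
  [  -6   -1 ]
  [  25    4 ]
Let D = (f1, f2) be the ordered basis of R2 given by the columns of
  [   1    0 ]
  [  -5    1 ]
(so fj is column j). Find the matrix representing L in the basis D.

[[-1, -1], [0, -1]]

The j-th column of [L]_D is [L(fj)]_D.
L(f1) = A f1 = (-1, 5) = -f1 + 0·f2, so column 1 is (-1, 0).
Repeating for f2 and assembling the columns gives [[-1, -1], [0, -1]].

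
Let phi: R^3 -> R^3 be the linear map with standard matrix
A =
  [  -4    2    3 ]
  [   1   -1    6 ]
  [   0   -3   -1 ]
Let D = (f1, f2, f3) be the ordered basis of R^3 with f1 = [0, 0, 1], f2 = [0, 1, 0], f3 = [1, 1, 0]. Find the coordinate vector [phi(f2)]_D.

Compute phi(f2) = A f2 = [2, -1, -3] in standard coordinates.
Then write this in D-coordinates: solve for y in y_1 f1 + ... + y_3 f3 = [2, -1, -3].
This gives y = [-3, -3, 2], which is column 2 of [phi]_D.

[-3, -3, 2]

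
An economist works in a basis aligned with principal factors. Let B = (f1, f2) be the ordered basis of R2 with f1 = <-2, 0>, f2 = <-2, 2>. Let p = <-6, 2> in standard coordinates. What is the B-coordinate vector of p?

<2, 1>

[p]_B is the unique c with M c = p, where M has columns f1, f2.
System: -2c_1 - 2c_2 = -6, 0c_1 + 2c_2 = 2; solving gives c_1 = 2, c_2 = 1.
Check: 2f1 + f2 = <-6, 2>.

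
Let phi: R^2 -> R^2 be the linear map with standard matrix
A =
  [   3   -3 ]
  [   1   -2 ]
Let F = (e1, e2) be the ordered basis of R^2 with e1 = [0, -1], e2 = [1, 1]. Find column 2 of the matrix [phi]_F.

[1, 0]

Compute phi(e2) = A e2 = [0, -1] in standard coordinates.
Then write this in F-coordinates: solve for y in y_1 e1 + y_2 e2 = [0, -1].
This gives y = [1, 0], which is column 2 of [phi]_F.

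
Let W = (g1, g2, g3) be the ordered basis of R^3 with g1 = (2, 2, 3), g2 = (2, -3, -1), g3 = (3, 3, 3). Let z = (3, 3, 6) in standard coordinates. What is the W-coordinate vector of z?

Write z = c_1 g1 + ... + c_3 g3 and solve for the c_i.
Row-reducing the augmented matrix [M | z] gives c = (3, 0, -1).
Check: 3g1 + 0·g2 - g3 = (3, 3, 6).

(3, 0, -1)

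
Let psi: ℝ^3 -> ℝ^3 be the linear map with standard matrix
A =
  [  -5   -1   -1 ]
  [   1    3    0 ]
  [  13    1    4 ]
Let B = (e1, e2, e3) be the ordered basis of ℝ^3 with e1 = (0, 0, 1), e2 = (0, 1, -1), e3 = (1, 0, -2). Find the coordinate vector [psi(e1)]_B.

Column 1 of [psi]_B is the B-coordinate vector of psi(e1).
In standard coordinates psi(e1) = A e1 = (-1, 0, 4).
Converting to B: (-1, 0, 4) = 2e1 + 0·e2 - e3, so the coordinate vector is (2, 0, -1).

(2, 0, -1)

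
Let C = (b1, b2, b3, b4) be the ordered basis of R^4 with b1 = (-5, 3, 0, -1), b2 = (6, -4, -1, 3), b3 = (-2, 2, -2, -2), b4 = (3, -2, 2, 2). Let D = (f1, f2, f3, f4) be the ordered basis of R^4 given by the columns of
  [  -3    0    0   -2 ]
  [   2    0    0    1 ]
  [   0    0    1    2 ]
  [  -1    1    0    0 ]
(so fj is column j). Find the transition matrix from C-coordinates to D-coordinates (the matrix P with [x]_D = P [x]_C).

Let M have columns bj and N have columns fj. Then for every x, N [x]_D = x = M [x]_C, so P = N^(-1) M.
Since det N = -1, N^(-1) has integer entries; multiplying gives P = [[1, -2, 2, -1], [0, 1, 0, 1], [-2, -1, 2, 2], [1, 0, -2, 0]].

[[1, -2, 2, -1], [0, 1, 0, 1], [-2, -1, 2, 2], [1, 0, -2, 0]]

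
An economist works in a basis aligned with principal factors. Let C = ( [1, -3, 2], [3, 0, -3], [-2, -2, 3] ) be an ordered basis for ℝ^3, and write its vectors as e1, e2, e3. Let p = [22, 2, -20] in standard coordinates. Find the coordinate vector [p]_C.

We seek scalars with c_1 e1 + ... + c_3 e3 = p; equivalently solve M c = p where the columns of M are e1, ..., e3.
Gaussian elimination on [M | p] yields c = (2, 4, -4).
Check: 2e1 + 4e2 - 4e3 = [22, 2, -20].

[2, 4, -4]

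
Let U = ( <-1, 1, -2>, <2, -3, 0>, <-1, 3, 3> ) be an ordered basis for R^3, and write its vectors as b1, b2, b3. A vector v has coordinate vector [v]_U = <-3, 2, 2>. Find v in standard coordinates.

<5, -3, 12>

By definition v = -3b1 + 2b2 + 2b3.
Summing componentwise gives <5, -3, 12>.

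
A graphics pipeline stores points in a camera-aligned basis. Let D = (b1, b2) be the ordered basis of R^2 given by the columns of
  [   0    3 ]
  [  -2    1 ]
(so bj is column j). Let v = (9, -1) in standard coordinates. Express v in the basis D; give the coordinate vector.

[v]_D is the unique c with M c = v, where M has columns b1, b2.
System: 0c_1 + 3c_2 = 9, -2c_1 + c_2 = -1; solving gives c_1 = 2, c_2 = 3.
Check: 2b1 + 3b2 = (9, -1).

(2, 3)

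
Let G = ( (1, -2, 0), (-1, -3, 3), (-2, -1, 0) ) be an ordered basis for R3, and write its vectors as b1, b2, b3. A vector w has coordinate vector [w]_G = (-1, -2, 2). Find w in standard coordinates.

By definition w = -b1 - 2b2 + 2b3.
Summing componentwise gives (-3, 6, -6).

(-3, 6, -6)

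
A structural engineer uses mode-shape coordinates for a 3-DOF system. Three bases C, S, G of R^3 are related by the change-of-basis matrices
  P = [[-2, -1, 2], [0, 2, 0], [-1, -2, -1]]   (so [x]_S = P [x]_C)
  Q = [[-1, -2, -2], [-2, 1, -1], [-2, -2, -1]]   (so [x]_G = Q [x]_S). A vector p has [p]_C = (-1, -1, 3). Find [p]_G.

(-5, -20, -14)

Composing the changes, [p]_G = Q P [p]_C.
Q P = [[4, 1, 0], [5, 6, -3], [5, 0, -3]]; applying this to (-1, -1, 3) gives (-5, -20, -14).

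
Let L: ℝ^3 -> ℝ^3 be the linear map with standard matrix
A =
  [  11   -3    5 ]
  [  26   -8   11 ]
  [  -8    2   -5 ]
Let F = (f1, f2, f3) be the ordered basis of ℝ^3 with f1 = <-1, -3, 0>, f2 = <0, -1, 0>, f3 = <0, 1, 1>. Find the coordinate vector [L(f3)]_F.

Column 3 of [L]_F is the F-coordinate vector of L(f3).
In standard coordinates L(f3) = A f3 = <2, 3, -3>.
Converting to F: <2, 3, -3> = -2f1 + 0·f2 - 3f3, so the coordinate vector is <-2, 0, -3>.

<-2, 0, -3>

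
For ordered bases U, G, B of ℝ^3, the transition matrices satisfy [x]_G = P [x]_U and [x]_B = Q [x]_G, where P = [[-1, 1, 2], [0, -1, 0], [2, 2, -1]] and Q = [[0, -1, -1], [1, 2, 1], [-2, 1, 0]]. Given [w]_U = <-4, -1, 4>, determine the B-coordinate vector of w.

Apply P to get G-coordinates <11, 1, -14>, then Q to get B-coordinates.
The result is [w]_B = <13, -1, -21>.

<13, -1, -21>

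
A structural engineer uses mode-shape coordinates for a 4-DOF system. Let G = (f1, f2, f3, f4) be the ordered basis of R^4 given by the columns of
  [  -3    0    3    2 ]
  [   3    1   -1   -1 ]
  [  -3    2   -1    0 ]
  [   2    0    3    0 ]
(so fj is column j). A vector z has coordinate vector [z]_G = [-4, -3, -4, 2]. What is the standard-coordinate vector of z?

The coordinates say z = -4f1 - 3f2 - 4f3 + 2f4; adding the scaled basis vectors gives [4, -13, 10, -20].

[4, -13, 10, -20]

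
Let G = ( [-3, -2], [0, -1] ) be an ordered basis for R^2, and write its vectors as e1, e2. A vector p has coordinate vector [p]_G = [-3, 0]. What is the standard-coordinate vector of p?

The coordinates say p = -3e1 + 0·e2; adding the scaled basis vectors gives [9, 6].

[9, 6]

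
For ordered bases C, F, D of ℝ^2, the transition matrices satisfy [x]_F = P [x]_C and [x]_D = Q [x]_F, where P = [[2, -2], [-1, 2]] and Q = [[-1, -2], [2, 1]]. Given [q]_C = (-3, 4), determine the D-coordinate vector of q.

Composing the changes, [q]_D = Q P [q]_C.
Q P = [[0, -2], [3, -2]]; applying this to (-3, 4) gives (-8, -17).

(-8, -17)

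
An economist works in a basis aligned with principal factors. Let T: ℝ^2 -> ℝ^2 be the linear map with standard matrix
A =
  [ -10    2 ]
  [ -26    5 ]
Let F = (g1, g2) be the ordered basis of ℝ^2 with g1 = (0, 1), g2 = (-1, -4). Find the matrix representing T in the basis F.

The j-th column of [T]_F is [T(gj)]_F.
T(g1) = A g1 = (2, 5) = -3g1 - 2g2, so column 1 is (-3, -2).
Repeating for g2 and assembling the columns gives [[-3, -2], [-2, -2]].

[[-3, -2], [-2, -2]]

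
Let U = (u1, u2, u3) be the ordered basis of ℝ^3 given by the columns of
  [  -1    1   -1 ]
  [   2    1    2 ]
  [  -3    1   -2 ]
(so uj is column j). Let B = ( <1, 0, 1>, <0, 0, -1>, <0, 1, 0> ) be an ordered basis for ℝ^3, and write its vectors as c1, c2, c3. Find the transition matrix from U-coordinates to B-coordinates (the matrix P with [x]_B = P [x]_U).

[[-1, 1, -1], [2, 0, 1], [2, 1, 2]]

Column j of P is [uj]_B, since P maps U-coordinates to B-coordinates.
Expressing u1 in B: u1 = -c1 + 2c2 + 2c3, so column 1 of P is <-1, 2, 2>.
Doing the same for each uj gives P = [[-1, 1, -1], [2, 0, 1], [2, 1, 2]].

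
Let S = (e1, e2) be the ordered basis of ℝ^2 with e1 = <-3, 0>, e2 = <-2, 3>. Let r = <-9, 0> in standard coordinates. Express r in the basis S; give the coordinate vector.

We seek scalars with c_1 e1 + c_2 e2 = r; equivalently solve M c = r where the columns of M are e1, e2.
System: -3c_1 - 2c_2 = -9, 0c_1 + 3c_2 = 0; solving gives c_1 = 3, c_2 = 0.
Check: 3e1 + 0·e2 = <-9, 0>.

<3, 0>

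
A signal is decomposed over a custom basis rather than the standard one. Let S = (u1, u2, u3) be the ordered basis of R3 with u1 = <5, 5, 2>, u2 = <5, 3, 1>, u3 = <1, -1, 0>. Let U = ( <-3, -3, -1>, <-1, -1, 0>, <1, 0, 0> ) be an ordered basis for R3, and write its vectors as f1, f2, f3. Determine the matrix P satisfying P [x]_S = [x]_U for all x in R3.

Take x = uj: its S-coordinates are the j-th standard unit vector, so P e_j — column j of P — equals [uj]_U.
u1 = -2f1 + f2 + 0·f3, giving column 1 = <-2, 1, 0>; repeating for each j gives P = [[-2, -1, 0], [1, 0, 1], [0, 2, 2]].

[[-2, -1, 0], [1, 0, 1], [0, 2, 2]]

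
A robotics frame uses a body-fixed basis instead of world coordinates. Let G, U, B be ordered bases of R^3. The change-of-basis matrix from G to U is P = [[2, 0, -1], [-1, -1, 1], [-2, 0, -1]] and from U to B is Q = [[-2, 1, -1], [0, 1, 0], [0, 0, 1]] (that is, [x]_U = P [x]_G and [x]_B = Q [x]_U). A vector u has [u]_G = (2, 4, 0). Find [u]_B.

(-10, -6, -4)

Apply P to get U-coordinates (4, -6, -4), then Q to get B-coordinates.
The result is [u]_B = (-10, -6, -4).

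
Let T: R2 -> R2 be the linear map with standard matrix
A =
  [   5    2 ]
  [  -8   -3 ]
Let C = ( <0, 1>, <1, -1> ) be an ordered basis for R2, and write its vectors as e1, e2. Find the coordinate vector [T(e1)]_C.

<-1, 2>

Column 1 of [T]_C is the C-coordinate vector of T(e1).
In standard coordinates T(e1) = A e1 = <2, -3>.
Converting to C: <2, -3> = -e1 + 2e2, so the coordinate vector is <-1, 2>.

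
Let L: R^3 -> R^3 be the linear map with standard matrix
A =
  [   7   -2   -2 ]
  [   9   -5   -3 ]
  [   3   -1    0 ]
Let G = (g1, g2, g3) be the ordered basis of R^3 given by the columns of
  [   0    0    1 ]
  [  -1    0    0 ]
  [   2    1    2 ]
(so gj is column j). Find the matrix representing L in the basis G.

With P the matrix whose columns are g1, ..., g3, [L]_G = P^(-1) A P.
Column by column: L(g1) = A g1 = (-2, -1, 1); its G-coordinates (1, 3, -2) give column 1.
Continuing for each basis vector yields [L]_G = [[1, 3, -3], [3, -2, 3], [-2, -2, 3]].

[[1, 3, -3], [3, -2, 3], [-2, -2, 3]]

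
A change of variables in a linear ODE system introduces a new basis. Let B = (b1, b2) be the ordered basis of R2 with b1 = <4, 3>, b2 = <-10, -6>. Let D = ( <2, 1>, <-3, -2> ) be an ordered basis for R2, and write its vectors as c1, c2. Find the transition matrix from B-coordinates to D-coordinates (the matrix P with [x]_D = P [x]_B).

Let M have columns bj and N have columns cj. Then for every x, N [x]_D = x = M [x]_B, so P = N^(-1) M.
Since det N = -1, N^(-1) has integer entries; multiplying gives P = [[-1, -2], [-2, 2]].

[[-1, -2], [-2, 2]]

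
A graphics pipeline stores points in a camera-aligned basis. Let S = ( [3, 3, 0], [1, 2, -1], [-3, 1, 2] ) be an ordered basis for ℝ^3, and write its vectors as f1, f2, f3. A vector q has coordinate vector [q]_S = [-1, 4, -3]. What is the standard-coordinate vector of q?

[10, 2, -10]

q = M [q]_S, where M has columns f1, ..., f3.
Carrying out the matrix-vector product, q = [10, 2, -10].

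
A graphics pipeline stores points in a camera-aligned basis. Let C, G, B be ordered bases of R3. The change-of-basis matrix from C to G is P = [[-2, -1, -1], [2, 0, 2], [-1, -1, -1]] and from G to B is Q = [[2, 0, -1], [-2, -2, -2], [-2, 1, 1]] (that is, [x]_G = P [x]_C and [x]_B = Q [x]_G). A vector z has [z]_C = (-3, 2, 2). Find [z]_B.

Composing the changes, [z]_B = Q P [z]_C.
Q P = [[-3, -1, -1], [2, 4, 0], [5, 1, 3]]; applying this to (-3, 2, 2) gives (5, 2, -7).

(5, 2, -7)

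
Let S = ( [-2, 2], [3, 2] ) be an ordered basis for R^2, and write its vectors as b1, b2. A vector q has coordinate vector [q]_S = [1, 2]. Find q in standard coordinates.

[4, 6]

q = M [q]_S, where M has columns b1, b2.
Carrying out the matrix-vector product, q = [4, 6].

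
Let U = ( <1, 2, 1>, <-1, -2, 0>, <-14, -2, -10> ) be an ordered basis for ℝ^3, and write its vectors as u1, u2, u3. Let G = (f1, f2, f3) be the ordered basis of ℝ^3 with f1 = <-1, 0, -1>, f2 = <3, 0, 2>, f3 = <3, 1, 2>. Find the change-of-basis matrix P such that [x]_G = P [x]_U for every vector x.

Column j of P is [uj]_G, since P maps U-coordinates to G-coordinates.
Expressing u1 in G: u1 = -f1 - 2f2 + 2f3, so column 1 of P is <-1, -2, 2>.
Doing the same for each uj gives P = [[-1, -2, 2], [-2, 1, -2], [2, -2, -2]].

[[-1, -2, 2], [-2, 1, -2], [2, -2, -2]]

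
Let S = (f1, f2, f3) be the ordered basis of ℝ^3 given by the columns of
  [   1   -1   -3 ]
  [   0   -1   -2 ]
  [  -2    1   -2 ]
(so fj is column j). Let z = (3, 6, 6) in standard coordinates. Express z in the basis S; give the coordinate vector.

We seek scalars with c_1 f1 + ... + c_3 f3 = z; equivalently solve M c = z where the columns of M are f1, ..., f3.
Gaussian elimination on [M | z] yields c = (-4, -4, -1).
Check: -4f1 - 4f2 - f3 = (3, 6, 6).

(-4, -4, -1)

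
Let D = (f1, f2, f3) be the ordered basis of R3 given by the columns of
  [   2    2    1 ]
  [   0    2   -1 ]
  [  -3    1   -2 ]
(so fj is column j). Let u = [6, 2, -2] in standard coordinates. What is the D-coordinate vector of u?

We seek scalars with c_1 f1 + ... + c_3 f3 = u; equivalently solve M c = u where the columns of M are f1, ..., f3.
Row-reducing the augmented matrix [M | u] gives c = (0, 2, 2).
Check: 0·f1 + 2f2 + 2f3 = [6, 2, -2].

[0, 2, 2]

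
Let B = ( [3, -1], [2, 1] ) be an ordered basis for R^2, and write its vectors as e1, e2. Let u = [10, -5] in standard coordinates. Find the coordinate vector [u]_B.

We seek scalars with c_1 e1 + c_2 e2 = u; equivalently solve M c = u where the columns of M are e1, e2.
System: 3c_1 + 2c_2 = 10, -c_1 + c_2 = -5; solving gives c_1 = 4, c_2 = -1.
Check: 4e1 - e2 = [10, -5].

[4, -1]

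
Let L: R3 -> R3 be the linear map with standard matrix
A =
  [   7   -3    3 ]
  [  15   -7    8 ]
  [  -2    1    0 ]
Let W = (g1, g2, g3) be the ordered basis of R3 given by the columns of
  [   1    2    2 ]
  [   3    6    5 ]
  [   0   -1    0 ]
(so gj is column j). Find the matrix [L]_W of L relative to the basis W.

With P the matrix whose columns are g1, ..., g3, [L]_W = P^(-1) A P.
Column by column: L(g1) = A g1 = <-2, -6, 1>; its W-coordinates <0, -1, 0> give column 1.
Continuing for each basis vector yields [L]_W = [[0, -1, -3], [-1, -2, -1], [0, -1, 2]].

[[0, -1, -3], [-1, -2, -1], [0, -1, 2]]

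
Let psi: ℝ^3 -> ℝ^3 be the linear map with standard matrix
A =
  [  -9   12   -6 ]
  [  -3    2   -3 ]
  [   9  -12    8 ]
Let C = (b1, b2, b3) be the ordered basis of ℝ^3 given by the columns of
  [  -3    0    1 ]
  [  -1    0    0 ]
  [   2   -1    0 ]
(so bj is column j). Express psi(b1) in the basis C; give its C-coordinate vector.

(-1, -3, 0)

Compute psi(b1) = A b1 = (3, 1, 1) in standard coordinates.
Then write this in C-coordinates: solve for y in y_1 b1 + ... + y_3 b3 = (3, 1, 1).
This gives y = (-1, -3, 0), which is column 1 of [psi]_C.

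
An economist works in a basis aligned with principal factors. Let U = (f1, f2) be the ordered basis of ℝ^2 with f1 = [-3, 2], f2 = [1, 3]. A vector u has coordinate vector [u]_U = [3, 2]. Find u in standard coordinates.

u = M [u]_U, where M has columns f1, f2.
Carrying out the matrix-vector product, u = [-7, 12].

[-7, 12]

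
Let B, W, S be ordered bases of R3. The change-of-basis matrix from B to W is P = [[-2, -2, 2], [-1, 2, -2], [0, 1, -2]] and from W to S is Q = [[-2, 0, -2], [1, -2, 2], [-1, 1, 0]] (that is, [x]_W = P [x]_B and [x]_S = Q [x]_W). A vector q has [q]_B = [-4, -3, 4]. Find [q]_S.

[-22, 20, -32]

First [q]_W = P [q]_B = [22, -10, -11].
Then [q]_S = Q [q]_W = [-22, 20, -32].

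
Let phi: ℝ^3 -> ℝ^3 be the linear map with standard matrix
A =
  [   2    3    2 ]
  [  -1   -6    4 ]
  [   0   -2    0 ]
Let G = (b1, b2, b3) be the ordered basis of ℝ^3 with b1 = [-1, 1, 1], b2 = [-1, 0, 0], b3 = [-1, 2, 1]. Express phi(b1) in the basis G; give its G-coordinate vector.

Column 1 of [phi]_G is the G-coordinate vector of phi(b1).
In standard coordinates phi(b1) = A b1 = [3, -1, -2].
Converting to G: [3, -1, -2] = -3b1 - b2 + b3, so the coordinate vector is [-3, -1, 1].

[-3, -1, 1]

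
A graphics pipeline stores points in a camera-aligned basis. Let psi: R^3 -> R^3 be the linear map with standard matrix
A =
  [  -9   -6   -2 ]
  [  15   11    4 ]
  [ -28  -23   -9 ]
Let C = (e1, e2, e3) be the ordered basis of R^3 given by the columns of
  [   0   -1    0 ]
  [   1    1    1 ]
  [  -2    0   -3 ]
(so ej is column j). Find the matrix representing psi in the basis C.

[[-2, 2, 1], [2, -3, 0], [3, -3, -2]]

The j-th column of [psi]_C is [psi(ej)]_C.
psi(e1) = A e1 = (-2, 3, -5) = -2e1 + 2e2 + 3e3, so column 1 is (-2, 2, 3).
Repeating for e2, e3 and assembling the columns gives [[-2, 2, 1], [2, -3, 0], [3, -3, -2]].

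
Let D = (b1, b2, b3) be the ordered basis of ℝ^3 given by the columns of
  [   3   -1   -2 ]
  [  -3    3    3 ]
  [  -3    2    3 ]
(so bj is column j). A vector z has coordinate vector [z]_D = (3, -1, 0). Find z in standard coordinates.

(10, -12, -11)

By definition z = 3b1 - b2 + 0·b3.
Summing componentwise gives (10, -12, -11).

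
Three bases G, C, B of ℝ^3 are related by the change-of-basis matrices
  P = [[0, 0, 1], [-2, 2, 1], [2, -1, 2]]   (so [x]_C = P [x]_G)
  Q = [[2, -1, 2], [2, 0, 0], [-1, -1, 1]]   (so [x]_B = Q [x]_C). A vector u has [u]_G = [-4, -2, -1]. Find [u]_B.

[-21, -2, -10]

Composing the changes, [u]_B = Q P [u]_G.
Q P = [[6, -4, 5], [0, 0, 2], [4, -3, 0]]; applying this to [-4, -2, -1] gives [-21, -2, -10].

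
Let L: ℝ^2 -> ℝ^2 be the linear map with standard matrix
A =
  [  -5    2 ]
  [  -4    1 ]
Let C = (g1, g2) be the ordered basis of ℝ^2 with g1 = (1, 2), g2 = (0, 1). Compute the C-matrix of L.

[[-1, 2], [0, -3]]

The j-th column of [L]_C is [L(gj)]_C.
L(g1) = A g1 = (-1, -2) = -g1 + 0·g2, so column 1 is (-1, 0).
Repeating for g2 and assembling the columns gives [[-1, 2], [0, -3]].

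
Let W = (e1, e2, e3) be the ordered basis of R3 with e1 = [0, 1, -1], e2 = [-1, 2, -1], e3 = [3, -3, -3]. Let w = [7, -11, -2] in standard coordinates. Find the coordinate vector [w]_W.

We seek scalars with c_1 e1 + ... + c_3 e3 = w; equivalently solve M c = w where the columns of M are e1, ..., e3.
Solving this 3x3 system gives c = (-3, -1, 2).
Check: -3e1 - e2 + 2e3 = [7, -11, -2].

[-3, -1, 2]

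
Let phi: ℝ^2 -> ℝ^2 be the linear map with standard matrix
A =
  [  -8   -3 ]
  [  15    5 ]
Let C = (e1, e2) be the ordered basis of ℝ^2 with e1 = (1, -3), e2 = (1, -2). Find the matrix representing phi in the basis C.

[[-2, -1], [3, -1]]

Let P have columns e1, e2. Then [phi]_C = P^(-1) A P.
Here det P = 1, so P^(-1) is integer; computing A P first and then P^(-1)(A P) gives [[-2, -1], [3, -1]].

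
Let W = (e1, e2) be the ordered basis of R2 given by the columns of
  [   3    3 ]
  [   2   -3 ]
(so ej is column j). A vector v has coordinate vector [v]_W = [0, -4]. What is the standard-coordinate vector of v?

[-12, 12]

The coordinates say v = 0·e1 - 4e2; adding the scaled basis vectors gives [-12, 12].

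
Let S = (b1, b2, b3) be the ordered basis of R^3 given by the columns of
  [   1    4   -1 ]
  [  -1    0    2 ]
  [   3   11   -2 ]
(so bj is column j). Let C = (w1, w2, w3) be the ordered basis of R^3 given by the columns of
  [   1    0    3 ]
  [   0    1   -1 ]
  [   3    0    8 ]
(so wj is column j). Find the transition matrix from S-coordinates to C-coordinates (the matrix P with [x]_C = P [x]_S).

[[1, 1, 2], [-1, 1, 1], [0, 1, -1]]

Column j of P is [bj]_C, since P maps S-coordinates to C-coordinates.
Expressing b1 in C: b1 = w1 - w2 + 0·w3, so column 1 of P is [1, -1, 0].
Doing the same for each bj gives P = [[1, 1, 2], [-1, 1, 1], [0, 1, -1]].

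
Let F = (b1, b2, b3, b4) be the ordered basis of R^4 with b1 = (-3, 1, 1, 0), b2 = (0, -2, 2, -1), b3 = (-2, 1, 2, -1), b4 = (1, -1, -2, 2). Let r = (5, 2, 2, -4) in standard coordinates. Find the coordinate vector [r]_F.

We seek scalars with c_1 b1 + ... + c_4 b4 = r; equivalently solve M c = r where the columns of M are b1, ..., b4.
Gaussian elimination on [M | r] yields c = (-4, -1, 3, -1).
Check: -4b1 - b2 + 3b3 - b4 = (5, 2, 2, -4).

(-4, -1, 3, -1)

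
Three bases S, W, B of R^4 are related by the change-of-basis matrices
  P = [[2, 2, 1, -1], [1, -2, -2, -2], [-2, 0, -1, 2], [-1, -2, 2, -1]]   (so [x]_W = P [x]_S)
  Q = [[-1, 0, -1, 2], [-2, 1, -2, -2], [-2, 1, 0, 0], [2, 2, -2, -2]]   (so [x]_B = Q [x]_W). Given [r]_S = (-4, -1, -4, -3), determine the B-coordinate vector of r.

First [r]_W = P [r]_S = (-11, 12, 6, 1).
Then [r]_B = Q [r]_W = (7, 20, 34, -12).

(7, 20, 34, -12)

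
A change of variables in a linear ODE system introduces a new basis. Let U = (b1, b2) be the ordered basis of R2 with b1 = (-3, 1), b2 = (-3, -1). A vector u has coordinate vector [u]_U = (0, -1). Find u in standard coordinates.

The coordinates say u = 0·b1 - b2; adding the scaled basis vectors gives (3, 1).

(3, 1)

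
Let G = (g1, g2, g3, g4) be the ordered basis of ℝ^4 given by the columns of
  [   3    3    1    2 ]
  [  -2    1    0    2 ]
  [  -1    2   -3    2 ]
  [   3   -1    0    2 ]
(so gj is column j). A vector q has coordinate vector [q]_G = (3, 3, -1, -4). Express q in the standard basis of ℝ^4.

q = M [q]_G, where M has columns g1, ..., g4.
Carrying out the matrix-vector product, q = (9, -11, -2, -2).

(9, -11, -2, -2)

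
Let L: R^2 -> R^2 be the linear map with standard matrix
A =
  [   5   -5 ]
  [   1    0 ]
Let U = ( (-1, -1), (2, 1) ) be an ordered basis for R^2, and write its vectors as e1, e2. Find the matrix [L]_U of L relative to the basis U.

[[2, 1], [1, 3]]

With P the matrix whose columns are e1, e2, [L]_U = P^(-1) A P.
Column by column: L(e1) = A e1 = (0, -1); its U-coordinates (2, 1) give column 1.
Continuing for each basis vector yields [L]_U = [[2, 1], [1, 3]].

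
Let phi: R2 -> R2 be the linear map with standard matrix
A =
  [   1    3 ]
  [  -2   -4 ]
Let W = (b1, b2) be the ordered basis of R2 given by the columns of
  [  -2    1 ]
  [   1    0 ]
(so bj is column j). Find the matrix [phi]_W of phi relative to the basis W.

Let P have columns b1, b2. Then [phi]_W = P^(-1) A P.
Here det P = -1, so P^(-1) is integer; computing A P first and then P^(-1)(A P) gives [[0, -2], [1, -3]].

[[0, -2], [1, -3]]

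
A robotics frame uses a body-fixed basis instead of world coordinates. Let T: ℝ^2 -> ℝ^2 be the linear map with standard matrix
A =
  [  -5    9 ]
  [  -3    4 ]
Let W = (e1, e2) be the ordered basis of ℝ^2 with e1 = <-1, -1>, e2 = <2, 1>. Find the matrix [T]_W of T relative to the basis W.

[[-2, 3], [-3, 1]]

The j-th column of [T]_W is [T(ej)]_W.
T(e1) = A e1 = <-4, -1> = -2e1 - 3e2, so column 1 is <-2, -3>.
Repeating for e2 and assembling the columns gives [[-2, 3], [-3, 1]].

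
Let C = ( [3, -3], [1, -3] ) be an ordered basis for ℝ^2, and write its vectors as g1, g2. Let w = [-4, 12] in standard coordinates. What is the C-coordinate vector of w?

We seek scalars with c_1 g1 + c_2 g2 = w; equivalently solve M c = w where the columns of M are g1, g2.
System: 3c_1 + c_2 = -4, -3c_1 - 3c_2 = 12; solving gives c_1 = 0, c_2 = -4.
Check: 0·g1 - 4g2 = [-4, 12].

[0, -4]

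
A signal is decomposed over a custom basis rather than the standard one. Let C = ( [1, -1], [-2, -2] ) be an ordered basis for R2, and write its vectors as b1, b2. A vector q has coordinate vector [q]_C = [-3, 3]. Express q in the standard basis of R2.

[-9, -3]

q = M [q]_C, where M has columns b1, b2.
Carrying out the matrix-vector product, q = [-9, -3].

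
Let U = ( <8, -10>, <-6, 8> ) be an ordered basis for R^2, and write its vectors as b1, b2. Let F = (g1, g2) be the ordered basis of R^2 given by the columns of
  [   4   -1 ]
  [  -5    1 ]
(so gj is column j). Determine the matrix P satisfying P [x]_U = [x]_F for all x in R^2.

Column j of P is [bj]_F, since P maps U-coordinates to F-coordinates.
Expressing b1 in F: b1 = 2g1 + 0·g2, so column 1 of P is <2, 0>.
Doing the same for each bj gives P = [[2, -2], [0, -2]].

[[2, -2], [0, -2]]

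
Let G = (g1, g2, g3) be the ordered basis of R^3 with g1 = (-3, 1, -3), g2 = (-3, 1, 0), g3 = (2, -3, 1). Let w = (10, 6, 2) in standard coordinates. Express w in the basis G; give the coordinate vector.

Write w = c_1 g1 + ... + c_3 g3 and solve for the c_i.
Solving this 3x3 system gives c = (-2, -4, -4).
Check: -2g1 - 4g2 - 4g3 = (10, 6, 2).

(-2, -4, -4)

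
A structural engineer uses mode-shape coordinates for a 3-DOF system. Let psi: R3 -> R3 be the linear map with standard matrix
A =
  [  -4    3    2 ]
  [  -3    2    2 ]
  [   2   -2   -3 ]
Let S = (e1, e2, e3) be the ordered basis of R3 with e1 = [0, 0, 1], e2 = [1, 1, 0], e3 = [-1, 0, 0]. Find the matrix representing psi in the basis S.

[[-3, 0, -2], [2, -1, 3], [0, 0, -1]]

With P the matrix whose columns are e1, ..., e3, [psi]_S = P^(-1) A P.
Column by column: psi(e1) = A e1 = [2, 2, -3]; its S-coordinates [-3, 2, 0] give column 1.
Continuing for each basis vector yields [psi]_S = [[-3, 0, -2], [2, -1, 3], [0, 0, -1]].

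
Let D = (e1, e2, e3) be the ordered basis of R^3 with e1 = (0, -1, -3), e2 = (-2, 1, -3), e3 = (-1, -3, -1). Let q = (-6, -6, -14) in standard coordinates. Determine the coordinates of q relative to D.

(2, 2, 2)

We seek scalars with c_1 e1 + ... + c_3 e3 = q; equivalently solve M c = q where the columns of M are e1, ..., e3.
Solving this 3x3 system gives c = (2, 2, 2).
Check: 2e1 + 2e2 + 2e3 = (-6, -6, -14).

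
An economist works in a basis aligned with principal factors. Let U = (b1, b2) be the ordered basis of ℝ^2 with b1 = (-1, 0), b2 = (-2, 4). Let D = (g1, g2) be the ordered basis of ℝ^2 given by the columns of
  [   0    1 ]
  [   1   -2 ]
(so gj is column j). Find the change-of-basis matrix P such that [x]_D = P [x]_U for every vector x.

[[-2, 0], [-1, -2]]

Take x = bj: its U-coordinates are the j-th standard unit vector, so P e_j — column j of P — equals [bj]_D.
b1 = -2g1 - g2, giving column 1 = (-2, -1); repeating for each j gives P = [[-2, 0], [-1, -2]].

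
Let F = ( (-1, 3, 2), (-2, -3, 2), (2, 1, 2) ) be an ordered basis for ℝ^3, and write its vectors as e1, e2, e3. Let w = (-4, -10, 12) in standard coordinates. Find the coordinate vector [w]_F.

(0, 4, 2)

[w]_F is the unique c with M c = w, where M has columns e1, ..., e3.
Solving this 3x3 system gives c = (0, 4, 2).
Check: 0·e1 + 4e2 + 2e3 = (-4, -10, 12).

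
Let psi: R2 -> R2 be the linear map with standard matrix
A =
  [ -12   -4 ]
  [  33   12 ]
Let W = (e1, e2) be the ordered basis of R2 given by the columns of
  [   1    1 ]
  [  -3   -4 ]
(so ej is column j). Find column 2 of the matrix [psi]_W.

[1, 3]

Compute psi(e2) = A e2 = [4, -15] in standard coordinates.
Then write this in W-coordinates: solve for y in y_1 e1 + y_2 e2 = [4, -15].
This gives y = [1, 3], which is column 2 of [psi]_W.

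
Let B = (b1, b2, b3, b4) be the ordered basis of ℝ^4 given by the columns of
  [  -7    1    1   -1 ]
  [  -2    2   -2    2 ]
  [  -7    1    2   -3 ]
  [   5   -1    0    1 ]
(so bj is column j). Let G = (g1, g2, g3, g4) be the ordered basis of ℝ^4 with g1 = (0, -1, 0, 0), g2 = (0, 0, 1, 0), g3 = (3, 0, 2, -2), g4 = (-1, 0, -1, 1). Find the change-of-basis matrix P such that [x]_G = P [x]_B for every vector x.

Take x = bj: its B-coordinates are the j-th standard unit vector, so P e_j — column j of P — equals [bj]_G.
b1 = 2g1 - 2g2 - 2g3 + g4, giving column 1 = (2, -2, -2, 1); repeating for each j gives P = [[2, -2, 2, -2], [-2, 0, 2, -2], [-2, 0, 1, 0], [1, -1, 2, 1]].

[[2, -2, 2, -2], [-2, 0, 2, -2], [-2, 0, 1, 0], [1, -1, 2, 1]]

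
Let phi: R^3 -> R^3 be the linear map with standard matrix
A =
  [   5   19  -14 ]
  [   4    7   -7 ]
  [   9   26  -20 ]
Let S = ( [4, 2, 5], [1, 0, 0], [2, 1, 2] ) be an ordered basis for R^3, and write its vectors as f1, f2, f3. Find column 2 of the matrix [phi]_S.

[1, -3, 2]

Column 2 of [phi]_S is the S-coordinate vector of phi(f2).
In standard coordinates phi(f2) = A f2 = [5, 4, 9].
Converting to S: [5, 4, 9] = f1 - 3f2 + 2f3, so the coordinate vector is [1, -3, 2].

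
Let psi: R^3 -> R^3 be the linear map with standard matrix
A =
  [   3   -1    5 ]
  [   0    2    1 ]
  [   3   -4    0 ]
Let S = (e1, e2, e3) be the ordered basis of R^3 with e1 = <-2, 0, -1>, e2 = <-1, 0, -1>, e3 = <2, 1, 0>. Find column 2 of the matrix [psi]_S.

<3, 0, -1>

Column 2 of [psi]_S is the S-coordinate vector of psi(e2).
In standard coordinates psi(e2) = A e2 = <-8, -1, -3>.
Converting to S: <-8, -1, -3> = 3e1 + 0·e2 - e3, so the coordinate vector is <3, 0, -1>.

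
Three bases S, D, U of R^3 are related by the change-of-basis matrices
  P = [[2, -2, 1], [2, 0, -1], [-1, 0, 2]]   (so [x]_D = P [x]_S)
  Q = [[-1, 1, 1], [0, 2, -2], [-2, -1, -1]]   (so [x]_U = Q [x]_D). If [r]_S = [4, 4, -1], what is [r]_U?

Composing the changes, [r]_U = Q P [r]_S.
Q P = [[-1, 2, 0], [6, 0, -6], [-5, 4, -3]]; applying this to [4, 4, -1] gives [4, 30, -1].

[4, 30, -1]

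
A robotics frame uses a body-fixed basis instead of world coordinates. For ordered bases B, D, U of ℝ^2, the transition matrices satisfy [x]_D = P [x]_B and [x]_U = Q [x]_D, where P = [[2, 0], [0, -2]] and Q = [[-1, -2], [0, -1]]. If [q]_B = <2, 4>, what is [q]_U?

<12, 8>

First [q]_D = P [q]_B = <4, -8>.
Then [q]_U = Q [q]_D = <12, 8>.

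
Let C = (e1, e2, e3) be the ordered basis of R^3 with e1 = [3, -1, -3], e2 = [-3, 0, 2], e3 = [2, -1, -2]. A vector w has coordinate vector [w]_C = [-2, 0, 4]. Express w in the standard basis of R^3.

By definition w = -2e1 + 0·e2 + 4e3.
Summing componentwise gives [2, -2, -2].

[2, -2, -2]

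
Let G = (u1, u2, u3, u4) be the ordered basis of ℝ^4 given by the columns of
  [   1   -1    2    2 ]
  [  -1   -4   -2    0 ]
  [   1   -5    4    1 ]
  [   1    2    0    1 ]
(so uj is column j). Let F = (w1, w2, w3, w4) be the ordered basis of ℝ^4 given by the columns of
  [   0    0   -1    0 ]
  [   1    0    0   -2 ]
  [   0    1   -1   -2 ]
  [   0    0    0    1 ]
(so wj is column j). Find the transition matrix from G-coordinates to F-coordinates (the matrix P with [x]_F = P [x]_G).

[[1, 0, -2, 2], [2, 0, 2, 1], [-1, 1, -2, -2], [1, 2, 0, 1]]

Column j of P is [uj]_F, since P maps G-coordinates to F-coordinates.
Expressing u1 in F: u1 = w1 + 2w2 - w3 + w4, so column 1 of P is <1, 2, -1, 1>.
Doing the same for each uj gives P = [[1, 0, -2, 2], [2, 0, 2, 1], [-1, 1, -2, -2], [1, 2, 0, 1]].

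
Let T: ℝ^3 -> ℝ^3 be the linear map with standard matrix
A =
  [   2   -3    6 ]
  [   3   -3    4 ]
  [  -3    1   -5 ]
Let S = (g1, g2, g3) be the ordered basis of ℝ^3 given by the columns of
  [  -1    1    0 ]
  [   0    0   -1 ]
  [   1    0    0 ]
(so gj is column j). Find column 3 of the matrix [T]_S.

Compute T(g3) = A g3 = [3, 3, -1] in standard coordinates.
Then write this in S-coordinates: solve for y in y_1 g1 + ... + y_3 g3 = [3, 3, -1].
This gives y = [-1, 2, -3], which is column 3 of [T]_S.

[-1, 2, -3]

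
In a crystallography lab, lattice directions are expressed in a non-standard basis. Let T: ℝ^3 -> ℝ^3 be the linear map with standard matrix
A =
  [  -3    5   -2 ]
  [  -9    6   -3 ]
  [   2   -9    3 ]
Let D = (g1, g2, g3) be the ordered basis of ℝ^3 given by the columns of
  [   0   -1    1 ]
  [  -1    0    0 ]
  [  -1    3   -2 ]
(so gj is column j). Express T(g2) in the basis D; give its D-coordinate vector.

<0, 1, -2>

Column 2 of [T]_D is the D-coordinate vector of T(g2).
In standard coordinates T(g2) = A g2 = <-3, 0, 7>.
Converting to D: <-3, 0, 7> = 0·g1 + g2 - 2g3, so the coordinate vector is <0, 1, -2>.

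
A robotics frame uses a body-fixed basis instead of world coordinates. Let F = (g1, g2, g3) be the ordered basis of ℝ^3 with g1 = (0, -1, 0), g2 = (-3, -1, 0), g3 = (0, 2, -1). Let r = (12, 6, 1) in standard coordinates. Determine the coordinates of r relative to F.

Write r = c_1 g1 + ... + c_3 g3 and solve for the c_i.
Row-reducing the augmented matrix [M | r] gives c = (-4, -4, -1).
Check: -4g1 - 4g2 - g3 = (12, 6, 1).

(-4, -4, -1)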